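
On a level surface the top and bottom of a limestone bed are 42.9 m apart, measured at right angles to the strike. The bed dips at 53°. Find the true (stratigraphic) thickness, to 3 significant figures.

True thickness t = w · sin(dip) = 42.9 × sin 53°
t = 42.9 × 0.7986 = 34.261 m

34.3 m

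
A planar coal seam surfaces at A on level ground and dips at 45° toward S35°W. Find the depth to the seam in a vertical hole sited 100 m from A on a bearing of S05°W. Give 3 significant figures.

86.6 m

The hole lies 30° from the dip direction, so the down-dip offset is 100 × cos 30° = 86.60 m.
Depth = down-dip offset × tan(dip) = 86.60 × tan 45° = 86.60 × 1.0000
Depth = 86.60 m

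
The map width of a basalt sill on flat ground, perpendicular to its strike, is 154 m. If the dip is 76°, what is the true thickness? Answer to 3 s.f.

True thickness t = w · sin(dip) = 154 × sin 76°
t = 154 × 0.9703 = 149.426 m

149 m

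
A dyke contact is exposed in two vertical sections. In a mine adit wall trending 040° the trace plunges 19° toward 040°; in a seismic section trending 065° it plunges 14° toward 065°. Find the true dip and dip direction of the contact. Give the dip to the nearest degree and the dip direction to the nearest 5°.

Represent each trace as a vector plunging at its apparent dip toward its trend (east-north-up frame): v₁ = (0.608, 0.724, -0.326), v₂ = (0.879, 0.410, -0.242).
The plane normal is n = v₁ × v₂ ∝ (0.042, 0.139, 0.388).
Dip δ = arctan(|n_h|/n_z) = arctan(0.145/0.388) = 20.6°.
Dip direction = azimuth of (n_x, n_y) = atan2(0.042, 0.139) = 17°.

true dip 21°, dip direction 015°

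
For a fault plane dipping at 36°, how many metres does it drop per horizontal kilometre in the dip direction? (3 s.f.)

drop per km = 1000 × tan 36° = 1000 × 0.7265

727 m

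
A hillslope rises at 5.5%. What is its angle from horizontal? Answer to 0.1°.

tan θ = 5.5/100 = 0.0550
θ = arctan(0.0550) = 3.15°

3.1°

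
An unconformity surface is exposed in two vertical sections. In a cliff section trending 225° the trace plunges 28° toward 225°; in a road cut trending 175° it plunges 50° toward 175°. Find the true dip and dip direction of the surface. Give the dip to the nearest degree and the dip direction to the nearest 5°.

true dip 51°, dip direction 160°

Represent each trace as a vector plunging at its apparent dip toward its trend (east-north-up frame): v₁ = (-0.624, -0.624, -0.469), v₂ = (0.056, -0.640, -0.766).
n = v₁ × v₂ = (0.178, -0.505, 0.435) (taken with n_z > 0).
tan δ = √(n_x²+n_y²)/n_z = 0.535/0.435, so δ = 50.9°.
Dip direction = azimuth of (n_x, n_y) = atan2(0.178, -0.505) = 161°.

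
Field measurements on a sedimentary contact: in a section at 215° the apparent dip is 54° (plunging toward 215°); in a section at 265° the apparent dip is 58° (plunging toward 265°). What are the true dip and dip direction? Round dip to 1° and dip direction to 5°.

true dip 59°, dip direction 250°

Represent each trace as a vector plunging at its apparent dip toward its trend (east-north-up frame): v₁ = (-0.337, -0.481, -0.809), v₂ = (-0.528, -0.046, -0.848).
Cross product v₁ × v₂ gives the pole to the plane: n ∝ (-0.371, -0.141, 0.239).
tan δ = √(n_x²+n_y²)/n_z = 0.397/0.239, so δ = 59.0°.
Dip direction = atan2(-0.371, -0.141) = 249° (azimuth of n's horizontal projection).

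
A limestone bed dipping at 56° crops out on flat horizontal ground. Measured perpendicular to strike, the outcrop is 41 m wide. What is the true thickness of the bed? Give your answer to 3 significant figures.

34.0 m

True thickness t = w · sin(dip) = 41 × sin 56°
t = 41 × 0.8290 = 33.991 m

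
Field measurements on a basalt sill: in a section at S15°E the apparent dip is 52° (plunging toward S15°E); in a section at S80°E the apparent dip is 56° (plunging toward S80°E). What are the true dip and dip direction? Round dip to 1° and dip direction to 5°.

true dip 59°, dip direction 125°

The two traces are lines in the plane: v₁ = (sin 165°·cos 52°, cos 165°·cos 52°, −sin 52°), v₂ = (sin 100°·cos 56°, cos 100°·cos 56°, −sin 56°).
The plane normal is n = v₁ × v₂ ∝ (0.416, -0.302, 0.312).
tan δ = √(n_x²+n_y²)/n_z = 0.514/0.312, so δ = 58.8°.
Dip direction = azimuth of (n_x, n_y) = atan2(0.416, -0.302) = 126°.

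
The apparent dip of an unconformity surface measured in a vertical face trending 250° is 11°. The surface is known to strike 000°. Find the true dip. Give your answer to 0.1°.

β = acute angle between strike 000° and section 250° = 70°.
tan(true dip) = tan 11° / sin 70° = 0.2069
true dip = arctan 0.2069 = 11.69°

11.7°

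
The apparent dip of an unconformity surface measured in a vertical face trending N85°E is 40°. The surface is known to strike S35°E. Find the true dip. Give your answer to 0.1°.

β = acute angle between strike S35°E and section N85°E = 60°.
tan δ = tan α / sin β = tan 40° / sin 60° = 0.8391 / 0.8660 = 0.9689
true dip = arctan 0.9689 = 44.10°

44.1°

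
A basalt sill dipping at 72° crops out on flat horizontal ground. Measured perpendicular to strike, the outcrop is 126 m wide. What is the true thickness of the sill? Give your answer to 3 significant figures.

True thickness t = w · sin(dip) = 126 × sin 72°
t = 126 × 0.9511 = 119.833 m

120 m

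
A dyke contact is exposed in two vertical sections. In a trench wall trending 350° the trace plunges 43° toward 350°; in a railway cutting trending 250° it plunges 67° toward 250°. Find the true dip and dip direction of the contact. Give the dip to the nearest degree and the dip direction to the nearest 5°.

Each apparent-dip line lies in the plane. As unit vectors (x east, y north, z up), v₁ plunges 43°→350° and v₂ plunges 67°→250°.
Cross product v₁ × v₂ gives the pole to the plane: n ∝ (-0.754, 0.134, 0.281).
tan δ = √(n_x²+n_y²)/n_z = 0.766/0.281, so δ = 69.8°.
Dip direction = atan2(-0.754, 0.134) = 280° (azimuth of n's horizontal projection).

true dip 70°, dip direction 280°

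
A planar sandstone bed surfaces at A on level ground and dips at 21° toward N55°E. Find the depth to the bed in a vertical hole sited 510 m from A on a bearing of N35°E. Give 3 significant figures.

The hole lies 20° from the dip direction, so the down-dip offset is 510 × cos 20° = 479.24 m.
Depth = down-dip offset × tan(dip) = 479.24 × tan 21° = 479.24 × 0.3839
Depth = 183.96 m

184 m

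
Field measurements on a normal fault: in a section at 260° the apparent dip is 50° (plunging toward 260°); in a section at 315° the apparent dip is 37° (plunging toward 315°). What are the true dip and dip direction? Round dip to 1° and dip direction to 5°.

true dip 50°, dip direction 265°

Represent each trace as a vector plunging at its apparent dip toward its trend (east-north-up frame): v₁ = (-0.633, -0.112, -0.766), v₂ = (-0.565, 0.565, -0.602).
n = v₁ × v₂ = (-0.500, -0.052, 0.421) (taken with n_z > 0).
tan δ = √(n_x²+n_y²)/n_z = 0.502/0.421, so δ = 50.1°.
The horizontal component of n points toward azimuth atan2(n_x, n_y) = 264°, the dip direction.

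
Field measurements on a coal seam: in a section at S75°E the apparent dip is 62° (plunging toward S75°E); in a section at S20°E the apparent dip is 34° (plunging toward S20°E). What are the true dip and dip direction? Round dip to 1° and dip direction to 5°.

Represent each trace as a vector plunging at its apparent dip toward its trend (east-north-up frame): v₁ = (0.453, -0.122, -0.883), v₂ = (0.284, -0.779, -0.559).
Cross product v₁ × v₂ gives the pole to the plane: n ∝ (0.620, -0.003, 0.319).
Dip δ = arctan(|n_h|/n_z) = arctan(0.620/0.319) = 62.8°.
Dip direction = azimuth of (n_x, n_y) = atan2(0.620, -0.003) = 90°.

true dip 63°, dip direction 090°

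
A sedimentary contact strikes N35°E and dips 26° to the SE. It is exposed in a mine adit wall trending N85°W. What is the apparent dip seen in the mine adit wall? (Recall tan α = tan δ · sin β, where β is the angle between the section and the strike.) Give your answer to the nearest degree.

23°

The strike is N35°E and the section trends N85°W; the acute angle between them is β = 60°.
tan(apparent dip) = tan 26° · sin 60° = 0.4224
α = arctan(0.4224) = 22.90°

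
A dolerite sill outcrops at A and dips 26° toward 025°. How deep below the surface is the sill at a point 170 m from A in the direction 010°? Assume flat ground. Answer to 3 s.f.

80.1 m

The hole lies 15° from the dip direction, so the down-dip offset is 170 × cos 15° = 164.21 m.
Depth = down-dip offset × tan(dip) = 164.21 × tan 26° = 164.21 × 0.4877
Depth = 80.09 m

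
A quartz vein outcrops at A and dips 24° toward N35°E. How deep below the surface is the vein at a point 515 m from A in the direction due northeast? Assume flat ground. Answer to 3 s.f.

The hole lies 10° from the dip direction, so the down-dip offset is 515 × cos 10° = 507.18 m.
Depth = down-dip offset × tan(dip) = 507.18 × tan 24° = 507.18 × 0.4452
Depth = 225.81 m

226 m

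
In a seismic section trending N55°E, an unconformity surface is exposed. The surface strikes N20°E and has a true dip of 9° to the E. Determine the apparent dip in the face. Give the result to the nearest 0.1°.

5.2°

Angle between strike (N20°E) and section (N55°E): β = 35°.
tan α = tan 9° × sin 35° = 0.1584 × 0.5736 = 0.0908
apparent dip = arctan 0.0908 = 5.19°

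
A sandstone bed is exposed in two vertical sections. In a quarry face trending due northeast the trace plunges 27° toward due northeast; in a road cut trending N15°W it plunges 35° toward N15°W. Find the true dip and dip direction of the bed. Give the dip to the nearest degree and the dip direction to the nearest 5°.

true dip 36°, dip direction 000°

The two traces are lines in the plane: v₁ = (sin 45°·cos 27°, cos 45°·cos 27°, −sin 27°), v₂ = (sin 345°·cos 35°, cos 345°·cos 35°, −sin 35°).
Cross product v₁ × v₂ gives the pole to the plane: n ∝ (-0.002, 0.458, 0.632).
tan δ = √(n_x²+n_y²)/n_z = 0.458/0.632, so δ = 35.9°.
Dip direction = azimuth of (n_x, n_y) = atan2(-0.002, 0.458) = 360°.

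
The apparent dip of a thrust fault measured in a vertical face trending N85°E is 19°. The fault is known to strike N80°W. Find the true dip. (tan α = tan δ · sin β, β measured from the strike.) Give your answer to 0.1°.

β = acute angle between strike N80°W and section N85°E = 15°.
tan(true dip) = tan 19° / sin 15° = 1.3304
true dip = arctan 1.3304 = 53.07°

53.1°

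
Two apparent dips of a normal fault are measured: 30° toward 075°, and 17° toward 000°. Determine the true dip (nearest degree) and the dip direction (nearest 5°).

true dip 31°, dip direction 060°

The two traces are lines in the plane: v₁ = (sin 75°·cos 30°, cos 75°·cos 30°, −sin 30°), v₂ = (sin 0°·cos 17°, cos 0°·cos 17°, −sin 17°).
n = v₁ × v₂ = (0.413, 0.245, 0.800) (taken with n_z > 0).
Dip δ = arctan(|n_h|/n_z) = arctan(0.480/0.800) = 30.9°.
The horizontal component of n points toward azimuth atan2(n_x, n_y) = 59°, the dip direction.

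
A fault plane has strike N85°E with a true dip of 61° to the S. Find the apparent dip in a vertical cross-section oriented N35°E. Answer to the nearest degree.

Angle between strike (N85°E) and section (N35°E): β = 50°.
tan α = tan 61° × sin 50° = 1.8040 × 0.7660 = 1.3820
α = arctan(1.3820) = 54.11°

54°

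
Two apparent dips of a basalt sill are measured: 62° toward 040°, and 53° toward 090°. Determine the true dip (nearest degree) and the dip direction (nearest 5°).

Represent each trace as a vector plunging at its apparent dip toward its trend (east-north-up frame): v₁ = (0.302, 0.360, -0.883), v₂ = (0.602, 0.000, -0.799).
n = v₁ × v₂ = (0.287, 0.290, 0.216) (taken with n_z > 0).
Dip δ = arctan(|n_h|/n_z) = arctan(0.408/0.216) = 62.1°.
The horizontal component of n points toward azimuth atan2(n_x, n_y) = 45°, the dip direction.

true dip 62°, dip direction 045°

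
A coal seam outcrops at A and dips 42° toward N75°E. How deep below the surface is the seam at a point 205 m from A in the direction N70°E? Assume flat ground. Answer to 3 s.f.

184 m

The hole lies 5° from the dip direction, so the down-dip offset is 205 × cos 5° = 204.22 m.
Depth = down-dip offset × tan(dip) = 204.22 × tan 42° = 204.22 × 0.9004
Depth = 183.88 m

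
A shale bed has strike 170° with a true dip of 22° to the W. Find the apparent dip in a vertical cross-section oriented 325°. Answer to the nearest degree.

10°

The strike is 170° and the section trends 325°; the acute angle between them is β = 25°.
tan(apparent dip) = tan 22° · sin 25° = 0.1707
α = arctan(0.1707) = 9.69°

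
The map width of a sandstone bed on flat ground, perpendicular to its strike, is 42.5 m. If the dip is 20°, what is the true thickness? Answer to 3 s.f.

True thickness t = w · sin(dip) = 42.5 × sin 20°
t = 42.5 × 0.3420 = 14.536 m

14.5 m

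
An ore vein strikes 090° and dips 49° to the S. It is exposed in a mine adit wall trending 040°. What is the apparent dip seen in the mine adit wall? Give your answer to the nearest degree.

41°

Angle between strike (090°) and section (040°): β = 50°.
tan α = tan 49° × sin 50° = 1.1504 × 0.7660 = 0.8812
apparent dip = arctan 0.8812 = 41.39°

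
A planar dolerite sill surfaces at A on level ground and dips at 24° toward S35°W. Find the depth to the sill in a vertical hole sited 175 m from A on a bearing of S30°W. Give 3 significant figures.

77.6 m

The hole lies 5° from the dip direction, so the down-dip offset is 175 × cos 5° = 174.33 m.
Depth = down-dip offset × tan(dip) = 174.33 × tan 24° = 174.33 × 0.4452
Depth = 77.62 m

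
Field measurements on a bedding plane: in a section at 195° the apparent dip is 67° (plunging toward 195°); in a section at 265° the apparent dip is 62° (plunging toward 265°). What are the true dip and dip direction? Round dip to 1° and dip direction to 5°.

Represent each trace as a vector plunging at its apparent dip toward its trend (east-north-up frame): v₁ = (-0.101, -0.377, -0.921), v₂ = (-0.468, -0.041, -0.883).
The plane normal is n = v₁ × v₂ ∝ (-0.296, -0.341, 0.172).
tan δ = √(n_x²+n_y²)/n_z = 0.451/0.172, so δ = 69.1°.
Dip direction = azimuth of (n_x, n_y) = atan2(-0.296, -0.341) = 221°.

true dip 69°, dip direction 220°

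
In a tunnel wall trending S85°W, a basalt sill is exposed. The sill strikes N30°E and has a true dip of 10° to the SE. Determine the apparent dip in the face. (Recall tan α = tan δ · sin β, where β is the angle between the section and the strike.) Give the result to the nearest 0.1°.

8.2°

Angle between strike (N30°E) and section (S85°W): β = 55°.
tan α = tan 10° × sin 55° = 0.1763 × 0.8192 = 0.1444
α = arctan(0.1444) = 8.22°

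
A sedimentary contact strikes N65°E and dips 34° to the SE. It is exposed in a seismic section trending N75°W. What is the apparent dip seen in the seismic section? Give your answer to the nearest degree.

23°

The strike is N65°E and the section trends N75°W; the acute angle between them is β = 40°.
tan(apparent dip) = tan 34° · sin 40° = 0.4336
α = arctan(0.4336) = 23.44°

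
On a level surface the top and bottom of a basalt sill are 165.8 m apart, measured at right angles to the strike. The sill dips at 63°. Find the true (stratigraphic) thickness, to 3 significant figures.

True thickness t = w · sin(dip) = 165.8 × sin 63°
t = 165.8 × 0.8910 = 147.729 m

148 m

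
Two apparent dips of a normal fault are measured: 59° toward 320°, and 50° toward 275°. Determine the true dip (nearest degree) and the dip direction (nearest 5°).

true dip 59°, dip direction 320°

The two traces are lines in the plane: v₁ = (sin 320°·cos 59°, cos 320°·cos 59°, −sin 59°), v₂ = (sin 275°·cos 50°, cos 275°·cos 50°, −sin 50°).
The plane normal is n = v₁ × v₂ ∝ (-0.254, 0.295, 0.234).
True dip = arccos(n_z / |n|) = arccos(0.5150) = 59.0°.
Dip direction = atan2(-0.254, 0.295) = 319° (azimuth of n's horizontal projection).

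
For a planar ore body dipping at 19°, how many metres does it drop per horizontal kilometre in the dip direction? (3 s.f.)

drop per km = 1000 × tan 19° = 1000 × 0.3443

344 m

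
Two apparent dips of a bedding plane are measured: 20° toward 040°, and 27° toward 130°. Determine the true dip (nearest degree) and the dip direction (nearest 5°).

The two traces are lines in the plane: v₁ = (sin 40°·cos 20°, cos 40°·cos 20°, −sin 20°), v₂ = (sin 130°·cos 27°, cos 130°·cos 27°, −sin 27°).
Cross product v₁ × v₂ gives the pole to the plane: n ∝ (0.523, -0.041, 0.837).
Dip δ = arctan(|n_h|/n_z) = arctan(0.524/0.837) = 32.1°.
The horizontal component of n points toward azimuth atan2(n_x, n_y) = 94°, the dip direction.

true dip 32°, dip direction 095°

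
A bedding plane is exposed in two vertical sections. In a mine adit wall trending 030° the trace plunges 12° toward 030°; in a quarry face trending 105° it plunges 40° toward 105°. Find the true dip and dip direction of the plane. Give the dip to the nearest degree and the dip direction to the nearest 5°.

true dip 40°, dip direction 105°

Represent each trace as a vector plunging at its apparent dip toward its trend (east-north-up frame): v₁ = (0.489, 0.847, -0.208), v₂ = (0.740, -0.198, -0.643).
Cross product v₁ × v₂ gives the pole to the plane: n ∝ (0.586, -0.161, 0.724).
tan δ = √(n_x²+n_y²)/n_z = 0.607/0.724, so δ = 40.0°.
The horizontal component of n points toward azimuth atan2(n_x, n_y) = 105°, the dip direction.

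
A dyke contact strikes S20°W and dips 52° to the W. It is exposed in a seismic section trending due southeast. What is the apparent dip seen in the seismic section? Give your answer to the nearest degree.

49°

The section lies 65° from the strike.
tan(apparent dip) = tan 52° · sin 65° = 1.1600
α = arctan(1.1600) = 49.24°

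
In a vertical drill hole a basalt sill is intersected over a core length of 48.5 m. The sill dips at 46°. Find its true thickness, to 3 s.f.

33.7 m

True thickness t = h · cos(dip) = 48.5 × cos 46°
t = 48.5 × 0.6947 = 33.691 m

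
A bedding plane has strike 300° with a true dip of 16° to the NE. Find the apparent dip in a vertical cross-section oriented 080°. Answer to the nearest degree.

The strike is 300° and the section trends 080°; the acute angle between them is β = 40°.
tan α = tan 16° × sin 40° = 0.2867 × 0.6428 = 0.1843
α = arctan(0.1843) = 10.44°

10°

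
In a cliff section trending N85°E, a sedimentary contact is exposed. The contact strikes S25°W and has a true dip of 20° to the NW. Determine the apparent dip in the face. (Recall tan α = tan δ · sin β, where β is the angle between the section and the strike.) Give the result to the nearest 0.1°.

17.5°

Angle between strike (S25°W) and section (N85°E): β = 60°.
tan α = tan 20° × sin 60° = 0.3640 × 0.8660 = 0.3152
apparent dip = arctan 0.3152 = 17.50°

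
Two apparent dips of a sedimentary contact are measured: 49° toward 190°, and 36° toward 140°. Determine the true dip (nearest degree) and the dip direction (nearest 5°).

true dip 49°, dip direction 190°

The two traces are lines in the plane: v₁ = (sin 190°·cos 49°, cos 190°·cos 49°, −sin 49°), v₂ = (sin 140°·cos 36°, cos 140°·cos 36°, −sin 36°).
n = v₁ × v₂ = (-0.088, -0.459, 0.407) (taken with n_z > 0).
tan δ = √(n_x²+n_y²)/n_z = 0.468/0.407, so δ = 49.0°.
The horizontal component of n points toward azimuth atan2(n_x, n_y) = 191°, the dip direction.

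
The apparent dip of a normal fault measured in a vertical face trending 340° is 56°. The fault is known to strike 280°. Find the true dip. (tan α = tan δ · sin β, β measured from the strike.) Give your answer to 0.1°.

59.7°

β = acute angle between strike 280° and section 340° = 60°.
tan(true dip) = tan 56° / sin 60° = 1.7119
δ = arctan(1.7119) = 59.71°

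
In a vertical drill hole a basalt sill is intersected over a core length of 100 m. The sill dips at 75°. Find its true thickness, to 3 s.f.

25.9 m

True thickness t = h · cos(dip) = 100 × cos 75°
t = 100 × 0.2588 = 25.882 m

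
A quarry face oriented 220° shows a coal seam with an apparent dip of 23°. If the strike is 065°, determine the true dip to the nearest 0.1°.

The section is 25° from the strike.
tan δ = tan α / sin β = tan 23° / sin 25° = 0.4245 / 0.4226 = 1.0044
true dip = arctan 1.0044 = 45.13°

45.1°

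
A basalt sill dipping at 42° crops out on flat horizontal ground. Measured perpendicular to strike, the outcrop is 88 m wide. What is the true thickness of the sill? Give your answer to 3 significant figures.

True thickness t = w · sin(dip) = 88 × sin 42°
t = 88 × 0.6691 = 58.883 m

58.9 m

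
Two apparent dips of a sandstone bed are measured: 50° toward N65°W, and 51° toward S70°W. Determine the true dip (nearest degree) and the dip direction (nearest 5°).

Each apparent-dip line lies in the plane. As unit vectors (x east, y north, z up), v₁ plunges 50°→N65°W and v₂ plunges 51°→S70°W.
The plane normal is n = v₁ × v₂ ∝ (-0.376, 0.000, 0.286).
True dip = arccos(n_z / |n|) = arccos(0.6055) = 52.7°.
The horizontal component of n points toward azimuth atan2(n_x, n_y) = 270°, the dip direction.

true dip 53°, dip direction 270°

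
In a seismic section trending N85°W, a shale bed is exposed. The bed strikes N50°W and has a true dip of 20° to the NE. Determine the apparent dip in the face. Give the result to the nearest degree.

12°

Angle between strike (N50°W) and section (N85°W): β = 35°.
tan(apparent dip) = tan 20° · sin 35° = 0.2088
α = arctan(0.2088) = 11.79°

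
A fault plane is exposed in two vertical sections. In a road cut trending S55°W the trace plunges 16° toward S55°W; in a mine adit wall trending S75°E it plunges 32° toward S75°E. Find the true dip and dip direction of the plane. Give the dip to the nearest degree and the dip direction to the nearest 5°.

The two traces are lines in the plane: v₁ = (sin 235°·cos 16°, cos 235°·cos 16°, −sin 16°), v₂ = (sin 105°·cos 32°, cos 105°·cos 32°, −sin 32°).
The plane normal is n = v₁ × v₂ ∝ (0.232, -0.643, 0.624).
Dip δ = arctan(|n_h|/n_z) = arctan(0.684/0.624) = 47.6°.
Dip direction = atan2(0.232, -0.643) = 160° (azimuth of n's horizontal projection).

true dip 48°, dip direction 160°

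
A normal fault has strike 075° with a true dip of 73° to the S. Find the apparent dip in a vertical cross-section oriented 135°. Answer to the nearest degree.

The strike is 075° and the section trends 135°; the acute angle between them is β = 60°.
tan α = tan 73° × sin 60° = 3.2709 × 0.8660 = 2.8326
α = arctan(2.8326) = 70.56°

71°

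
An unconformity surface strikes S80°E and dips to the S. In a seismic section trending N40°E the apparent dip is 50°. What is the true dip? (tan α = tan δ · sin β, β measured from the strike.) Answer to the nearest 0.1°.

The section is 60° from the strike.
tan δ = tan α / sin β = tan 50° / sin 60° = 1.1918 / 0.8660 = 1.3761
δ = arctan(1.3761) = 53.99°

54.0°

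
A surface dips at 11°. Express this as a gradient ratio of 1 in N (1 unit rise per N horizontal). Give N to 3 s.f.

1 in 5.14

1 : N means tan θ = 1/N, so N = 1/tan 11° = 1/0.1944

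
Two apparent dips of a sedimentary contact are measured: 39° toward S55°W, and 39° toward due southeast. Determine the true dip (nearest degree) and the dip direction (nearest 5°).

true dip 52°, dip direction 185°

Each apparent-dip line lies in the plane. As unit vectors (x east, y north, z up), v₁ plunges 39°→S55°W and v₂ plunges 39°→due southeast.
Cross product v₁ × v₂ gives the pole to the plane: n ∝ (-0.065, -0.746, 0.595).
tan δ = √(n_x²+n_y²)/n_z = 0.749/0.595, so δ = 51.6°.
Dip direction = azimuth of (n_x, n_y) = atan2(-0.065, -0.746) = 185°.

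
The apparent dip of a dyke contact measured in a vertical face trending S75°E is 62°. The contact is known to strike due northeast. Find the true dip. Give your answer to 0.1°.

65.3°

β = acute angle between strike due northeast and section S75°E = 60°.
tan δ = tan α / sin β = tan 62° / sin 60° = 1.8807 / 0.8660 = 2.1717
δ = arctan(2.1717) = 65.28°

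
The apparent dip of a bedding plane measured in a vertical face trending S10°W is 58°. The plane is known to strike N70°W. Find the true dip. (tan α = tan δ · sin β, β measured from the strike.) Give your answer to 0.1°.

The section is 80° from the strike.
tan δ = tan α / sin β = tan 58° / sin 80° = 1.6003 / 0.9848 = 1.6250
true dip = arctan 1.6250 = 58.39°

58.4°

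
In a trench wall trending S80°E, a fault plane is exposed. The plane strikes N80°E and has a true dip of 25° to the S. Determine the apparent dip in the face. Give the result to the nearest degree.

The section lies 20° from the strike.
tan α = tan 25° × sin 20° = 0.4663 × 0.3420 = 0.1595
α = arctan(0.1595) = 9.06°

9°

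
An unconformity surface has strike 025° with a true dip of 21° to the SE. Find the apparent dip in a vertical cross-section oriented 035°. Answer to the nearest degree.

4°

Angle between strike (025°) and section (035°): β = 10°.
tan α = tan 21° × sin 10° = 0.3839 × 0.1736 = 0.0667
α = arctan(0.0667) = 3.81°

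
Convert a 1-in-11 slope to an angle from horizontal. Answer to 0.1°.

5.2°

tan θ = 1/11 = 0.0909
θ = arctan(0.0909) = 5.19°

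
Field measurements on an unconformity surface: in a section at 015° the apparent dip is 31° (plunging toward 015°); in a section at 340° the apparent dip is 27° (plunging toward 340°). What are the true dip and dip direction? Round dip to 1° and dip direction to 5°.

The two traces are lines in the plane: v₁ = (sin 15°·cos 31°, cos 15°·cos 31°, −sin 31°), v₂ = (sin 340°·cos 27°, cos 340°·cos 27°, −sin 27°).
The plane normal is n = v₁ × v₂ ∝ (0.055, 0.258, 0.438).
tan δ = √(n_x²+n_y²)/n_z = 0.264/0.438, so δ = 31.0°.
Dip direction = atan2(0.055, 0.258) = 12° (azimuth of n's horizontal projection).

true dip 31°, dip direction 010°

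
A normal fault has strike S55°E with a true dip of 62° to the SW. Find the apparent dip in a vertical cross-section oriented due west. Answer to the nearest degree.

The strike is S55°E and the section trends due west; the acute angle between them is β = 35°.
tan α = tan 62° × sin 35° = 1.8807 × 0.5736 = 1.0787
α = arctan(1.0787) = 47.17°

47°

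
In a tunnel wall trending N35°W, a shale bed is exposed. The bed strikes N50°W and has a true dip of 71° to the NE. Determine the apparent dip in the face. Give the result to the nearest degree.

37°

The strike is N50°W and the section trends N35°W; the acute angle between them is β = 15°.
tan α = tan 71° × sin 15° = 2.9042 × 0.2588 = 0.7517
apparent dip = arctan 0.7517 = 36.93°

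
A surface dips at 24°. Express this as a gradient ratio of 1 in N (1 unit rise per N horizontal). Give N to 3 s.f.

1 in 2.25

1 : N means tan θ = 1/N, so N = 1/tan 24° = 1/0.4452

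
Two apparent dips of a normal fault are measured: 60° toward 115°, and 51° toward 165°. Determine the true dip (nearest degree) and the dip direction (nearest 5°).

The two traces are lines in the plane: v₁ = (sin 115°·cos 60°, cos 115°·cos 60°, −sin 60°), v₂ = (sin 165°·cos 51°, cos 165°·cos 51°, −sin 51°).
Cross product v₁ × v₂ gives the pole to the plane: n ∝ (0.362, -0.211, 0.241).
tan δ = √(n_x²+n_y²)/n_z = 0.419/0.241, so δ = 60.1°.
The horizontal component of n points toward azimuth atan2(n_x, n_y) = 120°, the dip direction.

true dip 60°, dip direction 120°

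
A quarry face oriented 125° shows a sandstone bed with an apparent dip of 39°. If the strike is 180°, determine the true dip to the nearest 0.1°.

β = acute angle between strike 180° and section 125° = 55°.
tan δ = tan α / sin β = tan 39° / sin 55° = 0.8098 / 0.8192 = 0.9886
true dip = arctan 0.9886 = 44.67°

44.7°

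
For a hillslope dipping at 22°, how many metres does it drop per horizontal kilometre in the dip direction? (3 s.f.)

404 m

drop per km = 1000 × tan 22° = 1000 × 0.4040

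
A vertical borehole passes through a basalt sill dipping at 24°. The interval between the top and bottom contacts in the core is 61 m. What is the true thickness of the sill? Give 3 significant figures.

True thickness t = h · cos(dip) = 61 × cos 24°
t = 61 × 0.9135 = 55.726 m

55.7 m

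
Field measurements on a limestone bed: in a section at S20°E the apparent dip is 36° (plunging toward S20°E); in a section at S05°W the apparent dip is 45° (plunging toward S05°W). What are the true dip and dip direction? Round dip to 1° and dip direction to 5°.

true dip 47°, dip direction 210°

Each apparent-dip line lies in the plane. As unit vectors (x east, y north, z up), v₁ plunges 36°→S20°E and v₂ plunges 45°→S05°W.
The plane normal is n = v₁ × v₂ ∝ (-0.124, -0.232, 0.242).
tan δ = √(n_x²+n_y²)/n_z = 0.263/0.242, so δ = 47.4°.
Dip direction = azimuth of (n_x, n_y) = atan2(-0.124, -0.232) = 208°.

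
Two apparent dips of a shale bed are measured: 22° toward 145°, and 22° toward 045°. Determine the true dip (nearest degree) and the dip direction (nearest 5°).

Each apparent-dip line lies in the plane. As unit vectors (x east, y north, z up), v₁ plunges 22°→145° and v₂ plunges 22°→045°.
Cross product v₁ × v₂ gives the pole to the plane: n ∝ (0.530, -0.046, 0.847).
Dip δ = arctan(|n_h|/n_z) = arctan(0.532/0.847) = 32.2°.
The horizontal component of n points toward azimuth atan2(n_x, n_y) = 95°, the dip direction.

true dip 32°, dip direction 095°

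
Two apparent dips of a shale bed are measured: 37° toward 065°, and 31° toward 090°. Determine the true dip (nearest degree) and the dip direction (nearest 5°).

true dip 38°, dip direction 050°

Each apparent-dip line lies in the plane. As unit vectors (x east, y north, z up), v₁ plunges 37°→065° and v₂ plunges 31°→090°.
Cross product v₁ × v₂ gives the pole to the plane: n ∝ (0.174, 0.143, 0.289).
True dip = arccos(n_z / |n|) = arccos(0.7892) = 37.9°.
Dip direction = atan2(0.174, 0.143) = 51° (azimuth of n's horizontal projection).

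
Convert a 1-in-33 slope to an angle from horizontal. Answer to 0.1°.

tan θ = 1/33 = 0.0303
θ = arctan(0.0303) = 1.74°

1.7°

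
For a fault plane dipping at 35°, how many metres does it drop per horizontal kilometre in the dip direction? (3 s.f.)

700 m

drop per km = 1000 × tan 35° = 1000 × 0.7002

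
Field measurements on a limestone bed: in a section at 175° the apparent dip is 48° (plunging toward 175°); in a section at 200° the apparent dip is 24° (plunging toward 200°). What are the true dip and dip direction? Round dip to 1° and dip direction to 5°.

Each apparent-dip line lies in the plane. As unit vectors (x east, y north, z up), v₁ plunges 48°→175° and v₂ plunges 24°→200°.
The plane normal is n = v₁ × v₂ ∝ (0.367, -0.256, 0.258).
True dip = arccos(n_z / |n|) = arccos(0.5001) = 60.0°.
The horizontal component of n points toward azimuth atan2(n_x, n_y) = 125°, the dip direction.

true dip 60°, dip direction 125°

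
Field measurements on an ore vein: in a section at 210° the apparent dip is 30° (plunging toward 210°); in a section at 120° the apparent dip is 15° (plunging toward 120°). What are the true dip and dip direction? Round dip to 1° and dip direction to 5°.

true dip 32°, dip direction 185°

Represent each trace as a vector plunging at its apparent dip toward its trend (east-north-up frame): v₁ = (-0.433, -0.750, -0.500), v₂ = (0.837, -0.483, -0.259).
n = v₁ × v₂ = (-0.047, -0.530, 0.837) (taken with n_z > 0).
True dip = arccos(n_z / |n|) = arccos(0.8436) = 32.5°.
Dip direction = atan2(-0.047, -0.530) = 185° (azimuth of n's horizontal projection).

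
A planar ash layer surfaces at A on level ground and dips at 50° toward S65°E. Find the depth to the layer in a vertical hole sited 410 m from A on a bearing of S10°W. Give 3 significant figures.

126 m

The hole lies 75° from the dip direction, so the down-dip offset is 410 × cos 75° = 106.12 m.
Depth = down-dip offset × tan(dip) = 106.12 × tan 50° = 106.12 × 1.1918
Depth = 126.46 m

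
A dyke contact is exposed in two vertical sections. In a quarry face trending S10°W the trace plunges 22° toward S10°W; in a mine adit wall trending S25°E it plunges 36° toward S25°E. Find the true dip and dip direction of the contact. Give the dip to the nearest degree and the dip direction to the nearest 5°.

Each apparent-dip line lies in the plane. As unit vectors (x east, y north, z up), v₁ plunges 22°→S10°W and v₂ plunges 36°→S25°E.
n = v₁ × v₂ = (0.262, -0.223, 0.430) (taken with n_z > 0).
tan δ = √(n_x²+n_y²)/n_z = 0.344/0.430, so δ = 38.6°.
Dip direction = atan2(0.262, -0.223) = 130° (azimuth of n's horizontal projection).

true dip 39°, dip direction 130°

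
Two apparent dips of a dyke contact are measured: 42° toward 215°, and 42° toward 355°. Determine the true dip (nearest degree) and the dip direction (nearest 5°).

Represent each trace as a vector plunging at its apparent dip toward its trend (east-north-up frame): v₁ = (-0.426, -0.609, -0.669), v₂ = (-0.065, 0.740, -0.669).
n = v₁ × v₂ = (-0.903, 0.242, 0.355) (taken with n_z > 0).
True dip = arccos(n_z / |n|) = arccos(0.3551) = 69.2°.
The horizontal component of n points toward azimuth atan2(n_x, n_y) = 285°, the dip direction.

true dip 69°, dip direction 285°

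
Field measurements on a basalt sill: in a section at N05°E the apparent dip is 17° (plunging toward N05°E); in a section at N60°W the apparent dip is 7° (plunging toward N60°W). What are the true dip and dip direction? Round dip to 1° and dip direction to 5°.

Represent each trace as a vector plunging at its apparent dip toward its trend (east-north-up frame): v₁ = (0.083, 0.953, -0.292), v₂ = (-0.860, 0.496, -0.122).
The plane normal is n = v₁ × v₂ ∝ (0.029, 0.261, 0.860).
Dip δ = arctan(|n_h|/n_z) = arctan(0.263/0.860) = 17.0°.
Dip direction = azimuth of (n_x, n_y) = atan2(0.029, 0.261) = 6°.

true dip 17°, dip direction 005°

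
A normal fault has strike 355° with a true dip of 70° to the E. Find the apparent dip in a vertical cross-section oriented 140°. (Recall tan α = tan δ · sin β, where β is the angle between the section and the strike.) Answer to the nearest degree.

Angle between strike (355°) and section (140°): β = 35°.
tan α = tan 70° × sin 35° = 2.7475 × 0.5736 = 1.5759
α = arctan(1.5759) = 57.60°

58°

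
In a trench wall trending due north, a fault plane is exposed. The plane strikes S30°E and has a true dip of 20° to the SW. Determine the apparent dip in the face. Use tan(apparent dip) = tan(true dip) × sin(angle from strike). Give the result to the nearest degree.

Angle between strike (S30°E) and section (due north): β = 30°.
tan(apparent dip) = tan 20° · sin 30° = 0.1820
α = arctan(0.1820) = 10.31°

10°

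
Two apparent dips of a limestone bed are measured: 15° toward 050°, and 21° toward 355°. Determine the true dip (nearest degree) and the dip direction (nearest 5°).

true dip 21°, dip direction 005°

The two traces are lines in the plane: v₁ = (sin 50°·cos 15°, cos 50°·cos 15°, −sin 15°), v₂ = (sin 355°·cos 21°, cos 355°·cos 21°, −sin 21°).
Cross product v₁ × v₂ gives the pole to the plane: n ∝ (0.018, 0.286, 0.739).
True dip = arccos(n_z / |n|) = arccos(0.9322) = 21.2°.
Dip direction = atan2(0.018, 0.286) = 4° (azimuth of n's horizontal projection).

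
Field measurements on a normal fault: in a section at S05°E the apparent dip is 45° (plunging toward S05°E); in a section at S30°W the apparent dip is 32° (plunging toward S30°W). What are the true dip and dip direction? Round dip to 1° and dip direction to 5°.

true dip 47°, dip direction 155°

Each apparent-dip line lies in the plane. As unit vectors (x east, y north, z up), v₁ plunges 45°→S05°E and v₂ plunges 32°→S30°W.
Cross product v₁ × v₂ gives the pole to the plane: n ∝ (0.146, -0.332, 0.344).
True dip = arccos(n_z / |n|) = arccos(0.6877) = 46.6°.
Dip direction = atan2(0.146, -0.332) = 156° (azimuth of n's horizontal projection).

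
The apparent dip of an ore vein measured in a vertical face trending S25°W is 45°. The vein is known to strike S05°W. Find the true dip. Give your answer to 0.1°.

71.1°

The section is 20° from the strike.
tan(true dip) = tan 45° / sin 20° = 2.9238
true dip = arctan 2.9238 = 71.12°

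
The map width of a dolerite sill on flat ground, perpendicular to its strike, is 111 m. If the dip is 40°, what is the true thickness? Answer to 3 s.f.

71.3 m

True thickness t = w · sin(dip) = 111 × sin 40°
t = 111 × 0.6428 = 71.349 m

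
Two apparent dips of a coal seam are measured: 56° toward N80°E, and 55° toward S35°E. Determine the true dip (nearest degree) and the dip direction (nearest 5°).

The two traces are lines in the plane: v₁ = (sin 80°·cos 56°, cos 80°·cos 56°, −sin 56°), v₂ = (sin 145°·cos 55°, cos 145°·cos 55°, −sin 55°).
Cross product v₁ × v₂ gives the pole to the plane: n ∝ (0.469, -0.178, 0.291).
Dip δ = arctan(|n_h|/n_z) = arctan(0.502/0.291) = 59.9°.
Dip direction = atan2(0.469, -0.178) = 111° (azimuth of n's horizontal projection).

true dip 60°, dip direction 110°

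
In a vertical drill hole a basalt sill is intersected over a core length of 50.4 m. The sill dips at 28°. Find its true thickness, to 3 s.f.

True thickness t = h · cos(dip) = 50.4 × cos 28°
t = 50.4 × 0.8829 = 44.501 m

44.5 m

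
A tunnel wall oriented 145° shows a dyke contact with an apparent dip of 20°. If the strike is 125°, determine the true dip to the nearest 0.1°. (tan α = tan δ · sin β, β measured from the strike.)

β = acute angle between strike 125° and section 145° = 20°.
tan(true dip) = tan 20° / sin 20° = 1.0642
true dip = arctan 1.0642 = 46.78°

46.8°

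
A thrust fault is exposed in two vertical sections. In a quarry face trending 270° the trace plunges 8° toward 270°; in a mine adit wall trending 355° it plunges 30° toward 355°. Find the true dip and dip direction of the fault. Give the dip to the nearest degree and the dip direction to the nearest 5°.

true dip 30°, dip direction 345°

Each apparent-dip line lies in the plane. As unit vectors (x east, y north, z up), v₁ plunges 8°→270° and v₂ plunges 30°→355°.
The plane normal is n = v₁ × v₂ ∝ (-0.120, 0.485, 0.854).
True dip = arccos(n_z / |n|) = arccos(0.8634) = 30.3°.
The horizontal component of n points toward azimuth atan2(n_x, n_y) = 346°, the dip direction.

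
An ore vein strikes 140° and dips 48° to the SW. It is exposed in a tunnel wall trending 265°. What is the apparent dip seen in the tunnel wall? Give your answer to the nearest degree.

42°

The section lies 55° from the strike.
tan α = tan 48° × sin 55° = 1.1106 × 0.8192 = 0.9098
apparent dip = arctan 0.9098 = 42.29°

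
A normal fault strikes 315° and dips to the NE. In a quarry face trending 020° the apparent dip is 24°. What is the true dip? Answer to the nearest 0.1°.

26.2°

β = acute angle between strike 315° and section 020° = 65°.
tan(true dip) = tan 24° / sin 65° = 0.4913
δ = arctan(0.4913) = 26.16°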